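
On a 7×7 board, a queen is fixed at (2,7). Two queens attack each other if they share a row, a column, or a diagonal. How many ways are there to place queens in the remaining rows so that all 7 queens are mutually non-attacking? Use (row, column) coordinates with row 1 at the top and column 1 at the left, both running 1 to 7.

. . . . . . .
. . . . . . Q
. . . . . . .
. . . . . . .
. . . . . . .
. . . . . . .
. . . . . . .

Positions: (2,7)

7

Branch on row 1: col 1 → 0; col 2 → 1; col 3 → 2; col 4 → 2; col 5 → 2.
Sum: 0 + 1 + 2 + 2 + 2 = 7.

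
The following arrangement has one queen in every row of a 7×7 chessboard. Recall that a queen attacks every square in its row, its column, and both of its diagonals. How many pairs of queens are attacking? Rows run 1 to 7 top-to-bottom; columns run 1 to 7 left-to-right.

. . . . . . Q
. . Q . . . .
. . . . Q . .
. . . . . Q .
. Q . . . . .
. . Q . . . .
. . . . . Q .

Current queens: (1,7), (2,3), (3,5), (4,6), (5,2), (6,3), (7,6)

5

Same column: (2,3)–(6,3) (column 3); (4,6)–(7,6) (column 6).
Same diagonal: (1,7)–(3,5) (|1−3| = |7−5| = 2); (3,5)–(4,6) (|3−4| = |5−6| = 1); (5,2)–(6,3) (|5−6| = |2−3| = 1).
Total attacking pairs: 5.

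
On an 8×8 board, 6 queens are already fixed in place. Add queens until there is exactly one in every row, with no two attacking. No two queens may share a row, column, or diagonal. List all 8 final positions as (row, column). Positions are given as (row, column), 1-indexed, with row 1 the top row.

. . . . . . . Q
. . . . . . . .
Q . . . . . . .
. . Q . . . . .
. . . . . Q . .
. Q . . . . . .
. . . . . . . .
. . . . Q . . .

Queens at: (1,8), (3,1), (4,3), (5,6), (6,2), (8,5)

(1,8) (2,4) (3,1) (4,3) (5,6) (6,2) (7,7) (8,5)

Row 2: attacked by (1,8)→{7,8}; (3,1)→{1,2}; (4,3)→{1,3,5}; (5,6)→{3,6}; (6,2)→{2,6}; (8,5)→{5}. Safe: 4. Place at column 4.
Row 7: attacked by (1,8)→{2,8}; (2,4)→{4}; (3,1)→{1,5}; (4,3)→{3,6}; (5,6)→{4,6,8}; (6,2)→{1,2,3}; (8,5)→{4,5,6}. Safe: 7. Place at column 7.
Columns [8, 4, 1, 3, 6, 2, 7, 5], r−c [-7, -2, 2, 1, -1, 4, 0, 3], r+c [9, 6, 4, 7, 11, 8, 14, 13] are all distinct, so no two queens attack.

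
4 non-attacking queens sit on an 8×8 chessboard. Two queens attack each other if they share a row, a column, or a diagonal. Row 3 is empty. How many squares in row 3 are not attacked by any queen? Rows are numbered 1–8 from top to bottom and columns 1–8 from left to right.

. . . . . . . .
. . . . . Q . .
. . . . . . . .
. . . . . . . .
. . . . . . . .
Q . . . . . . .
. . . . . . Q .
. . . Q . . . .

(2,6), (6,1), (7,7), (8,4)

(2,6) attacks row 3 at column 6 and diagonals 5, 7.
(6,1) attacks row 3 at column 1 and diagonals 4.
(7,7) attacks row 3 at column 7 and diagonals 3.
(8,4) attacks row 3 at column 4.
Attacked columns: {1, 3, 4, 5, 6, 7}. Safe: {2, 8}.

2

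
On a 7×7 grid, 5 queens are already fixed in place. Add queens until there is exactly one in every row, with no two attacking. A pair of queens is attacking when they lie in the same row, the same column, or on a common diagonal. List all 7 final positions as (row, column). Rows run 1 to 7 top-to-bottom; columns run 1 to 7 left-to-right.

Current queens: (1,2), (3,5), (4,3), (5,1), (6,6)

(1,2) (2,7) (3,5) (4,3) (5,1) (6,6) (7,4)

Row 2: attacked by (1,2)→{1,2,3}; (3,5)→{4,5,6}; (4,3)→{1,3,5}; (5,1)→{1,4}; (6,6)→{2,6}. Safe: 7. Place at column 7.
Row 7: attacked by (1,2)→{2}; (2,7)→{2,7}; (3,5)→{1,5}; (4,3)→{3,6}; (5,1)→{1,3}; (6,6)→{5,6,7}. Safe: 4. Place at column 4.
Columns [2, 7, 5, 3, 1, 6, 4], r−c [-1, -5, -2, 1, 4, 0, 3], r+c [3, 9, 8, 7, 6, 12, 11] are all distinct, so no two queens attack.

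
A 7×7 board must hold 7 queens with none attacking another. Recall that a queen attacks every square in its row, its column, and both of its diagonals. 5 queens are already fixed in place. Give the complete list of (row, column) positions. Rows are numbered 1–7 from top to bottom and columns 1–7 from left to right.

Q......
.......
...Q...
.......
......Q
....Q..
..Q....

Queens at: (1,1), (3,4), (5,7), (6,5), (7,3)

(1,1) (2,6) (3,4) (4,2) (5,7) (6,5) (7,3)

Row 2: attacked by (1,1)→{1,2}; (3,4)→{3,4,5}; (5,7)→{4,7}; (6,5)→{1,5}; (7,3)→{3}. Safe: 6. Place at column 6.
Row 4: attacked by (1,1)→{1,4}; (2,6)→{4,6}; (3,4)→{3,4,5}; (5,7)→{6,7}; (6,5)→{3,5,7}; (7,3)→{3,6}. Safe: 2. Place at column 2.
Columns [1, 6, 4, 2, 7, 5, 3], r−c [0, -4, -1, 2, -2, 1, 4], r+c [2, 8, 7, 6, 12, 11, 10] are all distinct, so no two queens attack.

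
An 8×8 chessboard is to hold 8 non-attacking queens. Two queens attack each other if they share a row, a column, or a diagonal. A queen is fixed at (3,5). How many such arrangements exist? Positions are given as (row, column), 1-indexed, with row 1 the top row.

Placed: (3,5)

Branch on row 1: col 1 → 1; col 2 → 1; col 4 → 6; col 6 → 3; col 8 → 1.
Sum: 1 + 1 + 6 + 3 + 1 = 12.

12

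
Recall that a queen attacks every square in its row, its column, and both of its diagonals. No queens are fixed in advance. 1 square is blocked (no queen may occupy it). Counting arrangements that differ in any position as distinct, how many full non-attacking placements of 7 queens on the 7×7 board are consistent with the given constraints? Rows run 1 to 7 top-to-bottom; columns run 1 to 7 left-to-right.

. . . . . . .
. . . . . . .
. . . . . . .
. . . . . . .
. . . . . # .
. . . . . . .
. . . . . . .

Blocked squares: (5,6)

34

Branch on row 1: col 1 → 3; col 2 → 7; col 3 → 5; col 4 → 4; col 5 → 5; col 6 → 7; col 7 → 3.
Sum: 3 + 7 + 5 + 4 + 5 + 7 + 3 = 34.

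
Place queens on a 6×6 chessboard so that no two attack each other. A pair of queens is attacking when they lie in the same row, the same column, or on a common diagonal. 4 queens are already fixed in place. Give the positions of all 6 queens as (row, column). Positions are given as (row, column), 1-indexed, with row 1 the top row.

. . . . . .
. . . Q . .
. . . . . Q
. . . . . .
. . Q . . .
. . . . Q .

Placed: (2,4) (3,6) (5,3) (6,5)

(1,2) (2,4) (3,6) (4,1) (5,3) (6,5)

Row 1: attacked by (2,4)→{3,4,5}; (3,6)→{4,6}; (5,3)→{3}; (6,5)→{5}. Safe: 1, 2. Place at column 2.
Row 4: attacked by (1,2)→{2,5}; (2,4)→{2,4,6}; (3,6)→{5,6}; (5,3)→{2,3,4}; (6,5)→{3,5}. Safe: 1. Place at column 1.
Columns [2, 4, 6, 1, 3, 5], r−c [-1, -2, -3, 3, 2, 1], r+c [3, 6, 9, 5, 8, 11] are all distinct, so no two queens attack.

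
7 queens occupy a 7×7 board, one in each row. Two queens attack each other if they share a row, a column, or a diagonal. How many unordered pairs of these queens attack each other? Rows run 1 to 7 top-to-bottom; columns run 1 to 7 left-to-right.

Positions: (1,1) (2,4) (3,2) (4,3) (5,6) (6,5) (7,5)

Same column: (6,5)–(7,5) (column 5).
Same diagonal: (3,2)–(4,3) (|3−4| = |2−3| = 1); (3,2)–(6,5) (|3−6| = |2−5| = 3); (4,3)–(6,5) (|4−6| = |3−5| = 2); (5,6)–(6,5) (|5−6| = |6−5| = 1).
Total attacking pairs: 5.

5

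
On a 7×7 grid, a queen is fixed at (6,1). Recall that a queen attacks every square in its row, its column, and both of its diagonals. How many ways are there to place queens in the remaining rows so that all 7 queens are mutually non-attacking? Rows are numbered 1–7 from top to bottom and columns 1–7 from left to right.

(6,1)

Branch on row 1: col 2 → 1; col 3 → 1; col 4 → 2; col 5 → 2; col 7 → 1.
Sum: 1 + 1 + 2 + 2 + 1 = 7.

7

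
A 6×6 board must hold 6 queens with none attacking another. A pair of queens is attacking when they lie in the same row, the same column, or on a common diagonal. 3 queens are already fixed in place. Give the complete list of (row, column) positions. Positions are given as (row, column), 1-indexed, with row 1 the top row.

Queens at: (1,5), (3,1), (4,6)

Row 2: attacked by (1,5)→{4,5,6}; (3,1)→{1,2}; (4,6)→{4,6}. Safe: 3. Place at column 3.
Row 5: attacked by (1,5)→{1,5}; (2,3)→{3,6}; (3,1)→{1,3}; (4,6)→{5,6}. Safe: 2, 4. Place at column 4.
Row 6: attacked by (1,5)→{5}; (2,3)→{3}; (3,1)→{1,4}; (4,6)→{4,6}; (5,4)→{3,4,5}. Safe: 2. Place at column 2.
Columns [5, 3, 1, 6, 4, 2], r−c [-4, -1, 2, -2, 1, 4], r+c [6, 5, 4, 10, 9, 8] are all distinct, so no two queens attack.

(1,5) (2,3) (3,1) (4,6) (5,4) (6,2)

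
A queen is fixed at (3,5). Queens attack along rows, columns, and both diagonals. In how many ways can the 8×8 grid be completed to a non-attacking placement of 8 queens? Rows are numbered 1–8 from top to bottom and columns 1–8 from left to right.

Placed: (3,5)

12

Branch on row 1: col 1 → 1; col 2 → 1; col 4 → 6; col 6 → 3; col 8 → 1.
Sum: 1 + 1 + 6 + 3 + 1 = 12.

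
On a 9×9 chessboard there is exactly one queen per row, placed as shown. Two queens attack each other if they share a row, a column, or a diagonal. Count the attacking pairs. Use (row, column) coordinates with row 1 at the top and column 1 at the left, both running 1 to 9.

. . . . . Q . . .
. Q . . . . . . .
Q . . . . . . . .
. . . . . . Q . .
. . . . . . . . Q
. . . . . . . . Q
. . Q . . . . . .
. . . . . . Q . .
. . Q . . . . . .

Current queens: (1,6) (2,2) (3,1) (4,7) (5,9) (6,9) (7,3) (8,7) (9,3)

6

Same column: (4,7)–(8,7) (column 7); (5,9)–(6,9) (column 9); (7,3)–(9,3) (column 3).
Same diagonal: (2,2)–(3,1) (|2−3| = |2−1| = 1); (4,7)–(6,9) (|4−6| = |7−9| = 2); (6,9)–(8,7) (|6−8| = |9−7| = 2).
Total attacking pairs: 6.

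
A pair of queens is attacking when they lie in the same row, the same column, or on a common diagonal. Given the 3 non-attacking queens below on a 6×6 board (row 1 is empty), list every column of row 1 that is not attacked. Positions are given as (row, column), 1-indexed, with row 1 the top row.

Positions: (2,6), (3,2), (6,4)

columns 1, 3

(2,6) attacks row 1 at column 6 and diagonals 5.
(3,2) attacks row 1 at column 2 and diagonals 4.
(6,4) attacks row 1 at column 4.
Attacked columns: {2, 4, 5, 6}. Safe: {1, 3}.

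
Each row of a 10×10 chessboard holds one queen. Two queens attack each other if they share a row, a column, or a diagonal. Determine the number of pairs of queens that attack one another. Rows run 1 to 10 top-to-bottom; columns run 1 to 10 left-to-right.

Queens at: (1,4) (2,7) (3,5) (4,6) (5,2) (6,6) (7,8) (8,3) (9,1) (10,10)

4

Same column: (4,6)–(6,6) (column 6).
Same diagonal: (3,5)–(4,6) (|3−4| = |5−6| = 1); (4,6)–(9,1) (|4−9| = |6−1| = 5); (6,6)–(10,10) (|6−10| = |6−10| = 4).
Total attacking pairs: 4.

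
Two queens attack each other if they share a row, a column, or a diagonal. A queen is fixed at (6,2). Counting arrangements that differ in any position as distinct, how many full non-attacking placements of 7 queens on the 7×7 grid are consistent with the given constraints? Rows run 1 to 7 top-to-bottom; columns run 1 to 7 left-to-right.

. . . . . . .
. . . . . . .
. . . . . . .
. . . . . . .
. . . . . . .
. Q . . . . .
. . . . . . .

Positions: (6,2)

Branch on row 1: col 1 → 1; col 3 → 1; col 4 → 0; col 5 → 1; col 6 → 1.
Sum: 1 + 1 + 0 + 1 + 1 = 4.

4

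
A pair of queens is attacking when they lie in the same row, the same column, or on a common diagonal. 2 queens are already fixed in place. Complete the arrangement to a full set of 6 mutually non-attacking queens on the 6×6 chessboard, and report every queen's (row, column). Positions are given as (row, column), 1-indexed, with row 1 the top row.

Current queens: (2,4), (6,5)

(1,2) (2,4) (3,6) (4,1) (5,3) (6,5)

Row 1: attacked by (2,4)→{3,4,5}; (6,5)→{5}. Safe: 1, 2, 6. Place at column 2.
Row 3: attacked by (1,2)→{2,4}; (2,4)→{3,4,5}; (6,5)→{2,5}. Safe: 1, 6. Place at column 6.
Row 4: attacked by (1,2)→{2,5}; (2,4)→{2,4,6}; (3,6)→{5,6}; (6,5)→{3,5}. Safe: 1. Place at column 1.
Row 5: attacked by (1,2)→{2,6}; (2,4)→{1,4}; (3,6)→{4,6}; (4,1)→{1,2}; (6,5)→{4,5,6}. Safe: 3. Place at column 3.
Columns [2, 4, 6, 1, 3, 5], r−c [-1, -2, -3, 3, 2, 1], r+c [3, 6, 9, 5, 8, 11] are all distinct, so no two queens attack.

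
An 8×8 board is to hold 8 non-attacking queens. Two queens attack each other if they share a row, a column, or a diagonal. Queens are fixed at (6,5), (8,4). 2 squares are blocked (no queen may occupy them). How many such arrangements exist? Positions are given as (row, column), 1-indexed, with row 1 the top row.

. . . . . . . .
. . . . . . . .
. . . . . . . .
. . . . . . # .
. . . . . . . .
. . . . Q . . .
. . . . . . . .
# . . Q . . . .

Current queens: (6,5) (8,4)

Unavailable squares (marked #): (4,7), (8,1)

6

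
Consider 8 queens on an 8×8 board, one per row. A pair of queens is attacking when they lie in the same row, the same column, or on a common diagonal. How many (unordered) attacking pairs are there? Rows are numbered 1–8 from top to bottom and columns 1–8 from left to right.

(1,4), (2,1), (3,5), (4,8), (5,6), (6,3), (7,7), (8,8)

2

Same column: (4,8)–(8,8) (column 8).
Same diagonal: (7,7)–(8,8) (|7−8| = |7−8| = 1).
Total attacking pairs: 2.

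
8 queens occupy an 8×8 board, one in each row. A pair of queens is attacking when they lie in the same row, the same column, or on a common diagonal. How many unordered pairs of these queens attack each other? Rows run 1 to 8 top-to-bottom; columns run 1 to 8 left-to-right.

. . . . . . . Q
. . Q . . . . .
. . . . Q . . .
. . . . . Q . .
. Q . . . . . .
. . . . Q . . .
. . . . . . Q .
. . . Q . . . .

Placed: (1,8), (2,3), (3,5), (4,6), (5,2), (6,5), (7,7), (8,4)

2

Same column: (3,5)–(6,5) (column 5).
Same diagonal: (3,5)–(4,6) (|3−4| = |5−6| = 1).
Total attacking pairs: 2.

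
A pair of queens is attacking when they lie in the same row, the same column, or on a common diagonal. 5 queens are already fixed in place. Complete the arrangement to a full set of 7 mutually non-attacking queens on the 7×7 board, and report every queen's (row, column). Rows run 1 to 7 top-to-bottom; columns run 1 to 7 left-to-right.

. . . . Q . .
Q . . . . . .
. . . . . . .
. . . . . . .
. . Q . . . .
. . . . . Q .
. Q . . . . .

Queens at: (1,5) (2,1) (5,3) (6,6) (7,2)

(1,5) (2,1) (3,4) (4,7) (5,3) (6,6) (7,2)

Row 3: attacked by (1,5)→{3,5,7}; (2,1)→{1,2}; (5,3)→{1,3,5}; (6,6)→{3,6}; (7,2)→{2,6}. Safe: 4. Place at column 4.
Row 4: attacked by (1,5)→{2,5}; (2,1)→{1,3}; (3,4)→{3,4,5}; (5,3)→{2,3,4}; (6,6)→{4,6}; (7,2)→{2,5}. Safe: 7. Place at column 7.
Columns [5, 1, 4, 7, 3, 6, 2], r−c [-4, 1, -1, -3, 2, 0, 5], r+c [6, 3, 7, 11, 8, 12, 9] are all distinct, so no two queens attack.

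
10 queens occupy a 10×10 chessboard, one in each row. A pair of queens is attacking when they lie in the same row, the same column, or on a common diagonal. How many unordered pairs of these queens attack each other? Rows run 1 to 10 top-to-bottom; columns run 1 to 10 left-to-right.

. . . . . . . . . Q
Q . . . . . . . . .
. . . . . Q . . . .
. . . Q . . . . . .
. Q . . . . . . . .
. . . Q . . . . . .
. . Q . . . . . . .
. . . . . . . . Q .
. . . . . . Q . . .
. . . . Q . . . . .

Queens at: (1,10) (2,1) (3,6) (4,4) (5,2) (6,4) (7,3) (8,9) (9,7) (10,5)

Same column: (4,4)–(6,4) (column 4).
Same diagonal: (6,4)–(7,3) (|6−7| = |4−3| = 1); (6,4)–(9,7) (|6−9| = |4−7| = 3).
Total attacking pairs: 3.

3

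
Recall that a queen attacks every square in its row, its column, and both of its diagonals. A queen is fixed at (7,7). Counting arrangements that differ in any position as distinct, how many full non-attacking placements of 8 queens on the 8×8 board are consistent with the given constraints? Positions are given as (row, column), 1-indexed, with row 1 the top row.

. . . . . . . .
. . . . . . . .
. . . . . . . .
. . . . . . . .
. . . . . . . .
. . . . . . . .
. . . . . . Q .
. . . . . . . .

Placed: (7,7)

Branch on row 1: col 2 → 3; col 3 → 5; col 4 → 2; col 5 → 1; col 6 → 3; col 8 → 2.
Sum: 3 + 5 + 2 + 1 + 3 + 2 = 16.

16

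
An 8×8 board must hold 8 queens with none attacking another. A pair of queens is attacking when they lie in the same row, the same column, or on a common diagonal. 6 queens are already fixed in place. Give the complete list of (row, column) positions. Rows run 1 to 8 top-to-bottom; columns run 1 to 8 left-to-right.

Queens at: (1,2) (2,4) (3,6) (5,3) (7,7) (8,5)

Row 4: attacked by (1,2)→{2,5}; (2,4)→{2,4,6}; (3,6)→{5,6,7}; (5,3)→{2,3,4}; (7,7)→{4,7}; (8,5)→{1,5}. Safe: 8. Place at column 8.
Row 6: attacked by (1,2)→{2,7}; (2,4)→{4,8}; (3,6)→{3,6}; (4,8)→{6,8}; (5,3)→{2,3,4}; (7,7)→{6,7,8}; (8,5)→{3,5,7}. Safe: 1. Place at column 1.
Columns [2, 4, 6, 8, 3, 1, 7, 5], r−c [-1, -2, -3, -4, 2, 5, 0, 3], r+c [3, 6, 9, 12, 8, 7, 14, 13] are all distinct, so no two queens attack.

(1,2) (2,4) (3,6) (4,8) (5,3) (6,1) (7,7) (8,5)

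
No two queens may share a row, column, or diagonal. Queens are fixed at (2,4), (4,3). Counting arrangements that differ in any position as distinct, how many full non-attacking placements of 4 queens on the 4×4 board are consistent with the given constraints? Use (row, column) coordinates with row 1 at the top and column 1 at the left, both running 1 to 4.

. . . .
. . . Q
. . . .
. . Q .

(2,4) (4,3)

1

Branch on row 1: col 1 → 0; col 2 → 1.
Sum: 0 + 1 = 1.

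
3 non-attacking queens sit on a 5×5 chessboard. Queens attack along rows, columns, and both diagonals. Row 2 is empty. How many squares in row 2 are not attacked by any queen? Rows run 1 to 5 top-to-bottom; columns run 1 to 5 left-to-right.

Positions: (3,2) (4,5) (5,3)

(3,2) attacks row 2 at column 2 and diagonals 1, 3.
(4,5) attacks row 2 at column 5 and diagonals 3.
(5,3) attacks row 2 at column 3.
Attacked columns: {1, 2, 3, 5}. Safe: {4}.

1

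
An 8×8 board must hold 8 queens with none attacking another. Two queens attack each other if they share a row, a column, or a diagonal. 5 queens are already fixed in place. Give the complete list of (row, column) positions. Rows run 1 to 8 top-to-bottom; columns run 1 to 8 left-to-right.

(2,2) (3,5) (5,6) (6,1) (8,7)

(1,4) (2,2) (3,5) (4,8) (5,6) (6,1) (7,3) (8,7)

Row 1: attacked by (2,2)→{1,2,3}; (3,5)→{3,5,7}; (5,6)→{2,6}; (6,1)→{1,6}; (8,7)→{7}. Safe: 4, 8. Place at column 4.
Row 4: attacked by (1,4)→{1,4,7}; (2,2)→{2,4}; (3,5)→{4,5,6}; (5,6)→{5,6,7}; (6,1)→{1,3}; (8,7)→{3,7}. Safe: 8. Place at column 8.
Row 7: attacked by (1,4)→{4}; (2,2)→{2,7}; (3,5)→{1,5}; (4,8)→{5,8}; (5,6)→{4,6,8}; (6,1)→{1,2}; (8,7)→{6,7,8}. Safe: 3. Place at column 3.
Columns [4, 2, 5, 8, 6, 1, 3, 7], r−c [-3, 0, -2, -4, -1, 5, 4, 1], r+c [5, 4, 8, 12, 11, 7, 10, 15] are all distinct, so no two queens attack.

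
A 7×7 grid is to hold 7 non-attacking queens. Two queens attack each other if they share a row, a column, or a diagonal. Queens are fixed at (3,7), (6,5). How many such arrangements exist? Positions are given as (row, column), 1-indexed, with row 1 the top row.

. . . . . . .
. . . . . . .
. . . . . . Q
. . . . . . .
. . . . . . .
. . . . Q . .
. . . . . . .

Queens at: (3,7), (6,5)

Branch on row 1: col 1 → 0; col 2 → 0; col 3 → 0; col 4 → 0; col 6 → 2.
Sum: 0 + 0 + 0 + 0 + 2 = 2.

2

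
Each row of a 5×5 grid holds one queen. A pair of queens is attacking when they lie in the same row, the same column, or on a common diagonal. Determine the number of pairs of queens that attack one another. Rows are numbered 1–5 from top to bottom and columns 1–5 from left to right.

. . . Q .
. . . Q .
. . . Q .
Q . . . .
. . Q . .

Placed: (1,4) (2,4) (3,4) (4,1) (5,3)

Same column: (1,4)–(2,4) (column 4); (1,4)–(3,4) (column 4); (2,4)–(3,4) (column 4).
Same diagonal: (1,4)–(4,1) (|1−4| = |4−1| = 3).
Total attacking pairs: 4.

4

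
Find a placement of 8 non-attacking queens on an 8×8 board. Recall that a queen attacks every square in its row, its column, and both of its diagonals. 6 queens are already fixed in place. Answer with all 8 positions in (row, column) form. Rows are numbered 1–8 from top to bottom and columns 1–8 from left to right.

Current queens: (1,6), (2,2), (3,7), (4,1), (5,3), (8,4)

Row 6: attacked by (1,6)→{1,6}; (2,2)→{2,6}; (3,7)→{4,7}; (4,1)→{1,3}; (5,3)→{2,3,4}; (8,4)→{2,4,6}. Safe: 5, 8. Place at column 5.
Row 7: attacked by (1,6)→{6}; (2,2)→{2,7}; (3,7)→{3,7}; (4,1)→{1,4}; (5,3)→{1,3,5}; (6,5)→{4,5,6}; (8,4)→{3,4,5}. Safe: 8. Place at column 8.
Columns [6, 2, 7, 1, 3, 5, 8, 4], r−c [-5, 0, -4, 3, 2, 1, -1, 4], r+c [7, 4, 10, 5, 8, 11, 15, 12] are all distinct, so no two queens attack.

(1,6) (2,2) (3,7) (4,1) (5,3) (6,5) (7,8) (8,4)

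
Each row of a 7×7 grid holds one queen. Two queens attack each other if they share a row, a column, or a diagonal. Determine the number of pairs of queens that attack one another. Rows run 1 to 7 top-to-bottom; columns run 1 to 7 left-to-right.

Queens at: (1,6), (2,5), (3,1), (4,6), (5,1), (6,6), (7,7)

6

Same column: (1,6)–(4,6) (column 6); (1,6)–(6,6) (column 6); (3,1)–(5,1) (column 1); (4,6)–(6,6) (column 6).
Same diagonal: (1,6)–(2,5) (|1−2| = |6−5| = 1); (6,6)–(7,7) (|6−7| = |6−7| = 1).
Total attacking pairs: 6.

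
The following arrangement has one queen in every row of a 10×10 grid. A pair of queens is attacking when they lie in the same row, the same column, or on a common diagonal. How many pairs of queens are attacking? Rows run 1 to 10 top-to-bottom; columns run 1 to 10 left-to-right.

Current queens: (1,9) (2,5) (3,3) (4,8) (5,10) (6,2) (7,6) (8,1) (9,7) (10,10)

2

Same column: (5,10)–(10,10) (column 10).
Same diagonal: (3,3)–(10,10) (|3−10| = |3−10| = 7).
Total attacking pairs: 2.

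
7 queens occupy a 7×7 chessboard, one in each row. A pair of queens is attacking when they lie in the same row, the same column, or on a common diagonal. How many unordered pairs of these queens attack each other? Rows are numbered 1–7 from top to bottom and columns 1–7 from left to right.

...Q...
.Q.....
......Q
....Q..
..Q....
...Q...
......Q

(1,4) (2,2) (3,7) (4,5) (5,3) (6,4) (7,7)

5

Same column: (1,4)–(6,4) (column 4); (3,7)–(7,7) (column 7).
Same diagonal: (2,2)–(7,7) (|2−7| = |2−7| = 5); (3,7)–(6,4) (|3−6| = |7−4| = 3); (5,3)–(6,4) (|5−6| = |3−4| = 1).
Total attacking pairs: 5.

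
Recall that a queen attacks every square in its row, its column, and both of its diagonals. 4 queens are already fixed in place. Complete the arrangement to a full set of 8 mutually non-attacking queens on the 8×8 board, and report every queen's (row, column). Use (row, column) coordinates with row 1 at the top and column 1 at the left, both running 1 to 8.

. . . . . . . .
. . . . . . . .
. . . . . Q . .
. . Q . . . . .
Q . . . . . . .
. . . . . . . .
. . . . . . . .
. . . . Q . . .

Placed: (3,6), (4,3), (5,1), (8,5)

(1,7) (2,2) (3,6) (4,3) (5,1) (6,4) (7,8) (8,5)

Row 1: attacked by (3,6)→{4,6,8}; (4,3)→{3,6}; (5,1)→{1,5}; (8,5)→{5}. Safe: 2, 7. Place at column 7.
Row 2: attacked by (1,7)→{6,7,8}; (3,6)→{5,6,7}; (4,3)→{1,3,5}; (5,1)→{1,4}; (8,5)→{5}. Safe: 2. Place at column 2.
Row 6: attacked by (1,7)→{2,7}; (2,2)→{2,6}; (3,6)→{3,6}; (4,3)→{1,3,5}; (5,1)→{1,2}; (8,5)→{3,5,7}. Safe: 4, 8. Place at column 4.
Row 7: attacked by (1,7)→{1,7}; (2,2)→{2,7}; (3,6)→{2,6}; (4,3)→{3,6}; (5,1)→{1,3}; (6,4)→{3,4,5}; (8,5)→{4,5,6}. Safe: 8. Place at column 8.
Columns [7, 2, 6, 3, 1, 4, 8, 5], r−c [-6, 0, -3, 1, 4, 2, -1, 3], r+c [8, 4, 9, 7, 6, 10, 15, 13] are all distinct, so no two queens attack.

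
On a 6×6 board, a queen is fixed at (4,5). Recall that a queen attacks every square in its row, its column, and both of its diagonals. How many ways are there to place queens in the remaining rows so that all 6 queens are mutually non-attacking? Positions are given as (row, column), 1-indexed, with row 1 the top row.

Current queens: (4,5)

1

Branch on row 1: col 1 → 0; col 3 → 1; col 4 → 0; col 6 → 0.
Sum: 0 + 1 + 0 + 0 = 1.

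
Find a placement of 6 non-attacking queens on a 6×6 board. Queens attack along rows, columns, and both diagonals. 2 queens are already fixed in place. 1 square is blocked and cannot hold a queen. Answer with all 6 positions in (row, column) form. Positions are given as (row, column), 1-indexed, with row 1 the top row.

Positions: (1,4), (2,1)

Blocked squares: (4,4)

(1,4) (2,1) (3,5) (4,2) (5,6) (6,3)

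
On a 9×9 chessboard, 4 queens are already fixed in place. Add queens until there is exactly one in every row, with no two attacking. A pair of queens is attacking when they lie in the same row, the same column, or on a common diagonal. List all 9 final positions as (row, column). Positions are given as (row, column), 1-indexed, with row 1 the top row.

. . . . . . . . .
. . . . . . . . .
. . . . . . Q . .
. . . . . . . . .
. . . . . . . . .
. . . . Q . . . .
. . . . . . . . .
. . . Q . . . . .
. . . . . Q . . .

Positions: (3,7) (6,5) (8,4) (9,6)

(1,1) (2,3) (3,7) (4,2) (5,8) (6,5) (7,9) (8,4) (9,6)

Row 1: attacked by (3,7)→{5,7,9}; (6,5)→{5}; (8,4)→{4}; (9,6)→{6}. Safe: 1, 2, 3, 8. Place at column 1.
Row 2: attacked by (1,1)→{1,2}; (3,7)→{6,7,8}; (6,5)→{1,5,9}; (8,4)→{4}; (9,6)→{6}. Safe: 3. Place at column 3.
Row 4: attacked by (1,1)→{1,4}; (2,3)→{1,3,5}; (3,7)→{6,7,8}; (6,5)→{3,5,7}; (8,4)→{4,8}; (9,6)→{1,6}. Safe: 2, 9. Place at column 2.
Row 5: attacked by (1,1)→{1,5}; (2,3)→{3,6}; (3,7)→{5,7,9}; (4,2)→{1,2,3}; (6,5)→{4,5,6}; (8,4)→{1,4,7}; (9,6)→{2,6}. Safe: 8. Place at column 8.
Row 7: attacked by (1,1)→{1,7}; (2,3)→{3,8}; (3,7)→{3,7}; (4,2)→{2,5}; (5,8)→{6,8}; (6,5)→{4,5,6}; (8,4)→{3,4,5}; (9,6)→{4,6,8}. Safe: 9. Place at column 9.
Columns [1, 3, 7, 2, 8, 5, 9, 4, 6], r−c [0, -1, -4, 2, -3, 1, -2, 4, 3], r+c [2, 5, 10, 6, 13, 11, 16, 12, 15] are all distinct, so no two queens attack.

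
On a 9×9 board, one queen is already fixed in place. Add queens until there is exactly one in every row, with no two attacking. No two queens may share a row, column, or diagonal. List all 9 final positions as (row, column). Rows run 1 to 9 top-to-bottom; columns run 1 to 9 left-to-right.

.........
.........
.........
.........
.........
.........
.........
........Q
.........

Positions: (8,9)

(1,3) (2,5) (3,2) (4,8) (5,1) (6,4) (7,7) (8,9) (9,6)

Row 1: attacked by (8,9)→{2,9}. Safe: 1, 3, 4, 5, 6, 7, 8. Place at column 3.
Row 2: attacked by (1,3)→{2,3,4}; (8,9)→{3,9}. Safe: 1, 5, 6, 7, 8. Place at column 5.
Row 3: attacked by (1,3)→{1,3,5}; (2,5)→{4,5,6}; (8,9)→{4,9}. Safe: 2, 7, 8. Place at column 2.
Row 4: attacked by (1,3)→{3,6}; (2,5)→{3,5,7}; (3,2)→{1,2,3}; (8,9)→{5,9}. Safe: 4, 8. Place at column 8.
Row 5: attacked by (1,3)→{3,7}; (2,5)→{2,5,8}; (3,2)→{2,4}; (4,8)→{7,8,9}; (8,9)→{6,9}. Safe: 1. Place at column 1.
Row 6: attacked by (1,3)→{3,8}; (2,5)→{1,5,9}; (3,2)→{2,5}; (4,8)→{6,8}; (5,1)→{1,2}; (8,9)→{7,9}. Safe: 4. Place at column 4.
Row 7: attacked by (1,3)→{3,9}; (2,5)→{5}; (3,2)→{2,6}; (4,8)→{5,8}; (5,1)→{1,3}; (6,4)→{3,4,5}; (8,9)→{8,9}. Safe: 7. Place at column 7.
Row 9: attacked by (1,3)→{3}; (2,5)→{5}; (3,2)→{2,8}; (4,8)→{3,8}; (5,1)→{1,5}; (6,4)→{1,4,7}; (7,7)→{5,7,9}; (8,9)→{8,9}. Safe: 6. Place at column 6.
Columns [3, 5, 2, 8, 1, 4, 7, 9, 6], r−c [-2, -3, 1, -4, 4, 2, 0, -1, 3], r+c [4, 7, 5, 12, 6, 10, 14, 17, 15] are all distinct, so no two queens attack.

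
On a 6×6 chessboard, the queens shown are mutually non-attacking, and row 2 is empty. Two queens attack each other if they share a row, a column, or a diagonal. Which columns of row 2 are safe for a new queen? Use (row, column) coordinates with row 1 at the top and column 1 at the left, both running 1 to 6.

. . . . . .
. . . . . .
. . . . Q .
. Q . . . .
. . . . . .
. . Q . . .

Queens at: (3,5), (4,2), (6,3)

columns 1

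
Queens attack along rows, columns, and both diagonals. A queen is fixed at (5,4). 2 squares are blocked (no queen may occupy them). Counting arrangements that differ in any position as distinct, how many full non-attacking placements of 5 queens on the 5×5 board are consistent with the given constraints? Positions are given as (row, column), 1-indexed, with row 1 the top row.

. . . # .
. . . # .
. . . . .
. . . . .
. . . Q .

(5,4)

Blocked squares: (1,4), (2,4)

Branch on row 1: col 1 → 1; col 2 → 1; col 3 → 0; col 5 → 0.
Sum: 1 + 1 + 0 + 0 = 2.

2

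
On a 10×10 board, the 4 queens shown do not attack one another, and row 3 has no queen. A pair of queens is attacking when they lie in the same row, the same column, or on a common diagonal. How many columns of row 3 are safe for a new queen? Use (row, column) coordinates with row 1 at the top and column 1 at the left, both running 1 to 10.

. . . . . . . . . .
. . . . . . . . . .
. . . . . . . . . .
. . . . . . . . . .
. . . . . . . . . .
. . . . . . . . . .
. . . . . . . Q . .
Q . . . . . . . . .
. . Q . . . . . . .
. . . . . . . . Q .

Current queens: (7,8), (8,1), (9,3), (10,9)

(7,8) attacks row 3 at column 8 and diagonals 4.
(8,1) attacks row 3 at column 1 and diagonals 6.
(9,3) attacks row 3 at column 3 and diagonals 9.
(10,9) attacks row 3 at column 9 and diagonals 2.
Attacked columns: {1, 2, 3, 4, 6, 8, 9}. Safe: {5, 7, 10}.

3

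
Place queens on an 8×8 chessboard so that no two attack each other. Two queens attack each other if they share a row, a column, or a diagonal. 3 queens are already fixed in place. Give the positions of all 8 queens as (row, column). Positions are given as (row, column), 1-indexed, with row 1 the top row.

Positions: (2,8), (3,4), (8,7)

Row 1: attacked by (2,8)→{7,8}; (3,4)→{2,4,6}; (8,7)→{7}. Safe: 1, 3, 5. Place at column 5.
Row 4: attacked by (1,5)→{2,5,8}; (2,8)→{6,8}; (3,4)→{3,4,5}; (8,7)→{3,7}. Safe: 1. Place at column 1.
Row 5: attacked by (1,5)→{1,5}; (2,8)→{5,8}; (3,4)→{2,4,6}; (4,1)→{1,2}; (8,7)→{4,7}. Safe: 3. Place at column 3.
Row 6: attacked by (1,5)→{5}; (2,8)→{4,8}; (3,4)→{1,4,7}; (4,1)→{1,3}; (5,3)→{2,3,4}; (8,7)→{5,7}. Safe: 6. Place at column 6.
Row 7: attacked by (1,5)→{5}; (2,8)→{3,8}; (3,4)→{4,8}; (4,1)→{1,4}; (5,3)→{1,3,5}; (6,6)→{5,6,7}; (8,7)→{6,7,8}. Safe: 2. Place at column 2.
Columns [5, 8, 4, 1, 3, 6, 2, 7], r−c [-4, -6, -1, 3, 2, 0, 5, 1], r+c [6, 10, 7, 5, 8, 12, 9, 15] are all distinct, so no two queens attack.

(1,5) (2,8) (3,4) (4,1) (5,3) (6,6) (7,2) (8,7)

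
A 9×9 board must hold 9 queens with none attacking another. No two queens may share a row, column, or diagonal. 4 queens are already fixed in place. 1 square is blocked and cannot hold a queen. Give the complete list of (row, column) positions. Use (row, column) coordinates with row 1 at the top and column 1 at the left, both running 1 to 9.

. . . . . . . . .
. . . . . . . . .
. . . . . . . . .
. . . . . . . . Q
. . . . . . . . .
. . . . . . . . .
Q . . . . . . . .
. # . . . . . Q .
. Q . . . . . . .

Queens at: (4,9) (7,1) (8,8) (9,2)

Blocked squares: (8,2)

(1,5) (2,3) (3,6) (4,9) (5,7) (6,4) (7,1) (8,8) (9,2)

Row 1: attacked by (4,9)→{6,9}; (7,1)→{1,7}; (8,8)→{1,8}; (9,2)→{2}. Safe: 3, 4, 5. Place at column 5.
Row 2: attacked by (1,5)→{4,5,6}; (4,9)→{7,9}; (7,1)→{1,6}; (8,8)→{2,8}; (9,2)→{2,9}. Safe: 3. Place at column 3.
Row 3: attacked by (1,5)→{3,5,7}; (2,3)→{2,3,4}; (4,9)→{8,9}; (7,1)→{1,5}; (8,8)→{3,8}; (9,2)→{2,8}. Safe: 6. Place at column 6.
Row 5: attacked by (1,5)→{1,5,9}; (2,3)→{3,6}; (3,6)→{4,6,8}; (4,9)→{8,9}; (7,1)→{1,3}; (8,8)→{5,8}; (9,2)→{2,6}. Safe: 7. Place at column 7.
Row 6: attacked by (1,5)→{5}; (2,3)→{3,7}; (3,6)→{3,6,9}; (4,9)→{7,9}; (5,7)→{6,7,8}; (7,1)→{1,2}; (8,8)→{6,8}; (9,2)→{2,5}. Safe: 4. Place at column 4.
Columns [5, 3, 6, 9, 7, 4, 1, 8, 2], r−c [-4, -1, -3, -5, -2, 2, 6, 0, 7], r+c [6, 5, 9, 13, 12, 10, 8, 16, 11] are all distinct, so no two queens attack.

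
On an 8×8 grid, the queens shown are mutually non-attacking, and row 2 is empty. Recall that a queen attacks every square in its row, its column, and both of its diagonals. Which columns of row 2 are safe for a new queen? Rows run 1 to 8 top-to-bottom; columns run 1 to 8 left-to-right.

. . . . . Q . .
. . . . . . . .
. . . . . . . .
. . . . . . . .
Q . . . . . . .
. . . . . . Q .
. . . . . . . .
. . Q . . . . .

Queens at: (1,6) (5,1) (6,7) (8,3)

(1,6) attacks row 2 at column 6 and diagonals 5, 7.
(5,1) attacks row 2 at column 1 and diagonals 4.
(6,7) attacks row 2 at column 7 and diagonals 3.
(8,3) attacks row 2 at column 3.
Attacked columns: {1, 3, 4, 5, 6, 7}. Safe: {2, 8}.

columns 2, 8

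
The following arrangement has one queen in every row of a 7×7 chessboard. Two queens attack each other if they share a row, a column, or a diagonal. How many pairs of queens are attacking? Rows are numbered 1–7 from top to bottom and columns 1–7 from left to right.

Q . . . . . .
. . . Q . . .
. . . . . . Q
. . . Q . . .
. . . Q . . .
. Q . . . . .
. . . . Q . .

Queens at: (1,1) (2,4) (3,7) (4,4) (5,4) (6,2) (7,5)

5

Same column: (2,4)–(4,4) (column 4); (2,4)–(5,4) (column 4); (4,4)–(5,4) (column 4).
Same diagonal: (1,1)–(4,4) (|1−4| = |1−4| = 3); (4,4)–(6,2) (|4−6| = |4−2| = 2).
Total attacking pairs: 5.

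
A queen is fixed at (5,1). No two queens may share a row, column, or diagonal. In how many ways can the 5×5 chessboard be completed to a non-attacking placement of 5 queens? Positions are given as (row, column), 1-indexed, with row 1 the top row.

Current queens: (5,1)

Branch on row 1: col 2 → 0; col 3 → 1; col 4 → 1.
Sum: 0 + 1 + 1 = 2.

2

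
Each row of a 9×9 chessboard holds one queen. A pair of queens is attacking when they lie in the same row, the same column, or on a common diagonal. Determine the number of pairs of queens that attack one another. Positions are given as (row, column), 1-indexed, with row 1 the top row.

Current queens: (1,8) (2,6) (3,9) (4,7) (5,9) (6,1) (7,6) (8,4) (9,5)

Same column: (2,6)–(7,6) (column 6); (3,9)–(5,9) (column 9).
Same diagonal: (2,6)–(5,9) (|2−5| = |6−9| = 3); (3,9)–(8,4) (|3−8| = |9−4| = 5); (5,9)–(9,5) (|5−9| = |9−5| = 4); (8,4)–(9,5) (|8−9| = |4−5| = 1).
Total attacking pairs: 6.

6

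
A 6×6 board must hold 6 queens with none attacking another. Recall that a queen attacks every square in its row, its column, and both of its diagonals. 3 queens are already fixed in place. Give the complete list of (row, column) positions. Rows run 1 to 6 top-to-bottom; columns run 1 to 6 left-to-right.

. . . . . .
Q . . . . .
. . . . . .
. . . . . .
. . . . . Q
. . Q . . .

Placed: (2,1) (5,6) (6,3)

Row 1: attacked by (2,1)→{1,2}; (5,6)→{2,6}; (6,3)→{3}. Safe: 4, 5. Place at column 4.
Row 3: attacked by (1,4)→{2,4,6}; (2,1)→{1,2}; (5,6)→{4,6}; (6,3)→{3,6}. Safe: 5. Place at column 5.
Row 4: attacked by (1,4)→{1,4}; (2,1)→{1,3}; (3,5)→{4,5,6}; (5,6)→{5,6}; (6,3)→{1,3,5}. Safe: 2. Place at column 2.
Columns [4, 1, 5, 2, 6, 3], r−c [-3, 1, -2, 2, -1, 3], r+c [5, 3, 8, 6, 11, 9] are all distinct, so no two queens attack.

(1,4) (2,1) (3,5) (4,2) (5,6) (6,3)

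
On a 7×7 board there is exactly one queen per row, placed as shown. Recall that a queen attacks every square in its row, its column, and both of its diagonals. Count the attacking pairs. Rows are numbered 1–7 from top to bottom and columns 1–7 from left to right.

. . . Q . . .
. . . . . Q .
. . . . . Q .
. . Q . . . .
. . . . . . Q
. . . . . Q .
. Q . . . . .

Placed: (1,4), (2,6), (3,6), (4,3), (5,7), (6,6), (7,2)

6

Same column: (2,6)–(3,6) (column 6); (2,6)–(6,6) (column 6); (3,6)–(6,6) (column 6).
Same diagonal: (1,4)–(3,6) (|1−3| = |4−6| = 2); (3,6)–(7,2) (|3−7| = |6−2| = 4); (5,7)–(6,6) (|5−6| = |7−6| = 1).
Total attacking pairs: 6.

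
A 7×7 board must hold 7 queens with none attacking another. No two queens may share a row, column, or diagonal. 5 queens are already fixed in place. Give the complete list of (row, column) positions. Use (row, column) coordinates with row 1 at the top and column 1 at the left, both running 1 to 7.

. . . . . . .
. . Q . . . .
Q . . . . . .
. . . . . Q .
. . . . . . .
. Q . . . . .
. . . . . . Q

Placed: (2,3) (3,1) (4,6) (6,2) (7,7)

Row 1: attacked by (2,3)→{2,3,4}; (3,1)→{1,3}; (4,6)→{3,6}; (6,2)→{2,7}; (7,7)→{1,7}. Safe: 5. Place at column 5.
Row 5: attacked by (1,5)→{1,5}; (2,3)→{3,6}; (3,1)→{1,3}; (4,6)→{5,6,7}; (6,2)→{1,2,3}; (7,7)→{5,7}. Safe: 4. Place at column 4.
Columns [5, 3, 1, 6, 4, 2, 7], r−c [-4, -1, 2, -2, 1, 4, 0], r+c [6, 5, 4, 10, 9, 8, 14] are all distinct, so no two queens attack.

(1,5) (2,3) (3,1) (4,6) (5,4) (6,2) (7,7)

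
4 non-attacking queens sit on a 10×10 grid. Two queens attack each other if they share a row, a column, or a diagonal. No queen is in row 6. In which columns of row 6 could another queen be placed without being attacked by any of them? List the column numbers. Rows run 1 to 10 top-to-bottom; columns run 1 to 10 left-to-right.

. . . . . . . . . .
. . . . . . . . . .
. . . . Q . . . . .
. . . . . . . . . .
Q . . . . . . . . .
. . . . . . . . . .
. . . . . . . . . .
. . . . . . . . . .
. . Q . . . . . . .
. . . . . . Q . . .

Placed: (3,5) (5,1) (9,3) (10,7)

(3,5) attacks row 6 at column 5 and diagonals 2, 8.
(5,1) attacks row 6 at column 1 and diagonals 2.
(9,3) attacks row 6 at column 3 and diagonals 6.
(10,7) attacks row 6 at column 7 and diagonals 3.
Attacked columns: {1, 2, 3, 5, 6, 7, 8}. Safe: {4, 9, 10}.

columns 4, 9, 10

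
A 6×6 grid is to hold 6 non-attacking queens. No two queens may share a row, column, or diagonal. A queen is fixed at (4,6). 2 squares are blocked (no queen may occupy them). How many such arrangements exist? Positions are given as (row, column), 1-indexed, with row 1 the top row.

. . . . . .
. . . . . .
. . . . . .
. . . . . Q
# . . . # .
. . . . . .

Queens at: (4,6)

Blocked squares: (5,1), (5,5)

1

Branch on row 1: col 1 → 0; col 2 → 0; col 4 → 0; col 5 → 1.
Sum: 0 + 0 + 0 + 1 = 1.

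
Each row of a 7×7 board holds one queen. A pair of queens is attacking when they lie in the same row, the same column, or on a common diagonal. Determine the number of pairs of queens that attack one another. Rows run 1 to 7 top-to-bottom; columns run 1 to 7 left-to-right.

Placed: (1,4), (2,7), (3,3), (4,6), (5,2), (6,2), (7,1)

2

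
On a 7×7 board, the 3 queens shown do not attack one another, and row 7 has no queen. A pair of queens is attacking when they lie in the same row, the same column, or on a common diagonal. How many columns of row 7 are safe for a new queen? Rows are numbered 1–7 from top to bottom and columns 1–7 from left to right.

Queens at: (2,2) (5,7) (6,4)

2

(2,2) attacks row 7 at column 2 and diagonals 7.
(5,7) attacks row 7 at column 7 and diagonals 5.
(6,4) attacks row 7 at column 4 and diagonals 3, 5.
Attacked columns: {2, 3, 4, 5, 7}. Safe: {1, 6}.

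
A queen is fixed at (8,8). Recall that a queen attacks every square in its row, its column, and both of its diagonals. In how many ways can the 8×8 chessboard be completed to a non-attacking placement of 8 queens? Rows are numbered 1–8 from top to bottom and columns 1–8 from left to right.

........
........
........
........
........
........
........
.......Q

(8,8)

Branch on row 1: col 2 → 0; col 3 → 0; col 4 → 1; col 5 → 1; col 6 → 2; col 7 → 0.
Sum: 0 + 0 + 1 + 1 + 2 + 0 = 4.

4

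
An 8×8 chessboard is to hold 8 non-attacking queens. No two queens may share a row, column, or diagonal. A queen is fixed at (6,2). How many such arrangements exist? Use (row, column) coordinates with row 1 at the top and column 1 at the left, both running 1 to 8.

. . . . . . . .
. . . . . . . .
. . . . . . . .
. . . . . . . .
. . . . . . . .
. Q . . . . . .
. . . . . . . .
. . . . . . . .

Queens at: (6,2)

14

Branch on row 1: col 1 → 1; col 3 → 2; col 4 → 3; col 5 → 3; col 6 → 4; col 8 → 1.
Sum: 1 + 2 + 3 + 3 + 4 + 1 = 14.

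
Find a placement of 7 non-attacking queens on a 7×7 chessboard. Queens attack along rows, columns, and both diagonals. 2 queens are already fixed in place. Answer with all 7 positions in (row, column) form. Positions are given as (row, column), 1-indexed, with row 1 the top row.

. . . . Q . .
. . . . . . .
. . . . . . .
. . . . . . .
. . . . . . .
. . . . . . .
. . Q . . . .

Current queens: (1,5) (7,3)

(1,5) (2,7) (3,2) (4,4) (5,6) (6,1) (7,3)

Row 2: attacked by (1,5)→{4,5,6}; (7,3)→{3}. Safe: 1, 2, 7. Place at column 7.
Row 3: attacked by (1,5)→{3,5,7}; (2,7)→{6,7}; (7,3)→{3,7}. Safe: 1, 2, 4. Place at column 2.
Row 4: attacked by (1,5)→{2,5}; (2,7)→{5,7}; (3,2)→{1,2,3}; (7,3)→{3,6}. Safe: 4. Place at column 4.
Row 5: attacked by (1,5)→{1,5}; (2,7)→{4,7}; (3,2)→{2,4}; (4,4)→{3,4,5}; (7,3)→{1,3,5}. Safe: 6. Place at column 6.
Row 6: attacked by (1,5)→{5}; (2,7)→{3,7}; (3,2)→{2,5}; (4,4)→{2,4,6}; (5,6)→{5,6,7}; (7,3)→{2,3,4}. Safe: 1. Place at column 1.
Columns [5, 7, 2, 4, 6, 1, 3], r−c [-4, -5, 1, 0, -1, 5, 4], r+c [6, 9, 5, 8, 11, 7, 10] are all distinct, so no two queens attack.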